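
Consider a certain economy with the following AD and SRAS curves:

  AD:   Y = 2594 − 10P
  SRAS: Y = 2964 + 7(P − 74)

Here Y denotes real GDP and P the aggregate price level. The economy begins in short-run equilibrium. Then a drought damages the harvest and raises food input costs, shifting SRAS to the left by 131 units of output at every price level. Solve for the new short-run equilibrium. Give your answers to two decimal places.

P = 16.41, Y = 2429.88

This is a negative supply shock: SRAS shifts left.
New SRAS: Y = 2315 + 7P.
Set AD = SRAS: 2594 − 10P = 2315 + 7P, so 279 = 17P and P = 16.41.
Substituting into AD, Y = 2429.88.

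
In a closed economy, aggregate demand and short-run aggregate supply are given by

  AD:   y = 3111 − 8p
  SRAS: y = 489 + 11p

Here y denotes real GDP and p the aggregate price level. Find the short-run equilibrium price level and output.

p = 138, y = 2007

Set AD = SRAS: 3111 − 8p = 489 + 11p, so 2622 = 19p and p = 138.
Then y = 3111 − 8·138 = 2007.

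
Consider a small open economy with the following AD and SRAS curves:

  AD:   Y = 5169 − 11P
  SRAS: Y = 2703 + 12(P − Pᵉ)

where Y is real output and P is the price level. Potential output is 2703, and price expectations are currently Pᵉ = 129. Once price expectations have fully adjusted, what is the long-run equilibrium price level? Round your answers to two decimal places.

Long-run P = 224.18

Short run: with Pᵉ = 129, SRAS is Y = 1155 + 12P. Setting AD = SRAS gives 4014 = 23P, so P = 174.52 and Y = 5169 − 11P = 3249.26.
Output 3249.26 is above potential 2703, so over time expected prices rise and SRAS shifts left until Y returns to 2703.
Long run: Y = 2703 on the AD curve gives 2703 = 5169 − 11P, so P = 224.18.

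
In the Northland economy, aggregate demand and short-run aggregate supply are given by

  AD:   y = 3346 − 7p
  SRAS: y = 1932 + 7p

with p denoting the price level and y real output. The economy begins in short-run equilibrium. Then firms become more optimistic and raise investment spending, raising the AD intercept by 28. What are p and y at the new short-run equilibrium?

This is a positive demand shock: AD shifts right.
New AD: y = 3374 − 7p.
Set AD = SRAS: 3374 − 7p = 1932 + 7p, so 1442 = 14p and p = 103.
y = 3374 − 7·103 = 2653.

p = 103, y = 2653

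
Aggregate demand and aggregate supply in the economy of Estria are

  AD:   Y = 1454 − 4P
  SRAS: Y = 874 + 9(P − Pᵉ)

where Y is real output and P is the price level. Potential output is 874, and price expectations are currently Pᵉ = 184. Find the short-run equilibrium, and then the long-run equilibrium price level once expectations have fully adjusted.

Short run: with Pᵉ = 184, SRAS is Y = 9P − 782. Setting AD = SRAS gives 2236 = 13P, so P = 172 and Y = 1454 − 4·172 = 766.
Output 766 is below potential 874, so over time expected prices fall and SRAS shifts right until Y returns to 874.
Long run: Y = 874 on the AD curve gives 874 = 1454 − 4P, so P = 145.

Short run: P = 172, Y = 766. Long run: P = 145.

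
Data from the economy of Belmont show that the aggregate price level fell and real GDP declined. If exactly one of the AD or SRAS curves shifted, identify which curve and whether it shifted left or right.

P fell and Y fell. An AD shift moves P and Y in the same direction; an SRAS shift moves them in opposite directions.
Here P and Y moved in the same direction, so the AD curve shifted.
Since Y fell, AD shifted left.

AD shifted left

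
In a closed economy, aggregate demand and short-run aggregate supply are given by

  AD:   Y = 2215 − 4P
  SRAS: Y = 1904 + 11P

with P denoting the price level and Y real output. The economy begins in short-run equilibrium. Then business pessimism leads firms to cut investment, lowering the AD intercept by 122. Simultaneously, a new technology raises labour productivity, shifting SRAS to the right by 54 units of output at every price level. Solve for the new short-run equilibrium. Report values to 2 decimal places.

After both shocks: AD is Y = 2093 − 4P and SRAS is Y = 1958 + 11P.
Setting them equal: 135 = 15P, so P = 9.00.
Substituting into AD, Y = 2057.00.

P = 9.00, Y = 2057.00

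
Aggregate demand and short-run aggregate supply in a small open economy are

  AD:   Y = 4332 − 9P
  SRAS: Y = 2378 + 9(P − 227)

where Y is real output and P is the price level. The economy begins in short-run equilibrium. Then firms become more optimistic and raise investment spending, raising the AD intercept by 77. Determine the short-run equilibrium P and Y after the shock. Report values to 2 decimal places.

P = 226.33, Y = 2372.00

This is a positive demand shock: AD shifts right.
New AD: Y = 4409 − 9P.
SRAS can be written Y = 335 + 9P.
Set AD = SRAS: 4409 − 9P = 335 + 9P, so 4074 = 18P and P = 226.33.
Substituting into AD, Y = 2372.00.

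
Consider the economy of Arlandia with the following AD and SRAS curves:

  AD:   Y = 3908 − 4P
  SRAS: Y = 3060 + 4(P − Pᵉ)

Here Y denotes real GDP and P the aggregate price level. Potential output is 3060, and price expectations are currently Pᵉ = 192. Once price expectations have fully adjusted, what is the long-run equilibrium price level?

Long-run P = 212

Short run: with Pᵉ = 192, SRAS is Y = 2292 + 4P. Setting AD = SRAS gives 1616 = 8P, so P = 202 and Y = 3908 − 4·202 = 3100.
Output 3100 is above potential 3060, so over time expected prices rise and SRAS shifts left until Y returns to 3060.
Long run: Y = 3060 on the AD curve gives 3060 = 3908 − 4P, so P = 212.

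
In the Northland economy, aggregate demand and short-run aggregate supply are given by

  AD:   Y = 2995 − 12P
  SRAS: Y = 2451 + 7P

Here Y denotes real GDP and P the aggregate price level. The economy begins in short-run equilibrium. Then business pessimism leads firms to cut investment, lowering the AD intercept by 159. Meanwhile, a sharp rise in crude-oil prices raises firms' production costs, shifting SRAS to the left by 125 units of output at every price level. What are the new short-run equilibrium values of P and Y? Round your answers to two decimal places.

After both shocks: AD is Y = 2836 − 12P and SRAS is Y = 2326 + 7P.
Setting them equal: 510 = 19P, so P = 26.84.
Substituting into AD, Y = 2513.89.

P = 26.84, Y = 2513.89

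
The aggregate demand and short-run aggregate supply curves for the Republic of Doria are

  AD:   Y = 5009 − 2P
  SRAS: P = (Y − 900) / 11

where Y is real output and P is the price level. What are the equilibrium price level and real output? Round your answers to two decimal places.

Rearrange SRAS to Y = 900 + 11P.
Set AD = SRAS: 5009 − 2P = 900 + 11P, so 4109 = 13P and P = 316.08.
Substituting into AD, Y = 5009 − 2P = 4376.85.

P = 316.08, Y = 4376.85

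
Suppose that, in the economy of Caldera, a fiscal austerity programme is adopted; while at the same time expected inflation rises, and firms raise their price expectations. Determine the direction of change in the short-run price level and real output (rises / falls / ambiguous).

The first event is a negative demand shock: AD shifts left, which by itself pushes P down and Y down.
The second is an adverse supply shock: SRAS shifts left, which by itself pushes P up and Y down.
The two shocks push P in opposite directions, so the effect on P is ambiguous. Both shocks push Y down, so Y falls.

Price level: ambiguous; output: falls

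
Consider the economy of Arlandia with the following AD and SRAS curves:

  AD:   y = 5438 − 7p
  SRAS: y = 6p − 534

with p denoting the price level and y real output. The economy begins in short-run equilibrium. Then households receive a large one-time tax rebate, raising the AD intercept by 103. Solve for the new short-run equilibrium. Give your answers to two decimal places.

This is a positive demand shock: AD shifts right.
New AD: y = 5541 − 7p.
Set AD = SRAS: 5541 − 7p = 6p − 534, so 6075 = 13p and p = 467.31.
Substituting into AD, y = 2269.85.

p = 467.31, y = 2269.85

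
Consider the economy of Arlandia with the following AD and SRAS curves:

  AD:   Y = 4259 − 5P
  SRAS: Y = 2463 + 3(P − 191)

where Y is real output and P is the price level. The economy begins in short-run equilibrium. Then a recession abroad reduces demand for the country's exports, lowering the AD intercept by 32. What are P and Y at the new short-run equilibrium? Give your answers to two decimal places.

P = 292.13, Y = 2766.38

This is a negative demand shock: AD shifts left.
New AD: Y = 4227 − 5P.
SRAS can be written Y = 1890 + 3P.
Set AD = SRAS: 4227 − 5P = 1890 + 3P, so 2337 = 8P and P = 292.13.
Substituting into AD, Y = 2766.38.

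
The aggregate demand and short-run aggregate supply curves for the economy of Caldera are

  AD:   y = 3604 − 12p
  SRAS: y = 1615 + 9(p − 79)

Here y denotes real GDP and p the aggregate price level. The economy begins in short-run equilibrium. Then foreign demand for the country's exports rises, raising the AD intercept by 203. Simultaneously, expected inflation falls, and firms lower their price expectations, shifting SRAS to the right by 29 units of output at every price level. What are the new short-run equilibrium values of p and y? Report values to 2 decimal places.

p = 136.86, y = 2164.71

After both shocks: AD is y = 3807 − 12p and SRAS is y = 933 + 9p.
Setting them equal: 2874 = 21p, so p = 136.86.
Substituting into AD, y = 2164.71.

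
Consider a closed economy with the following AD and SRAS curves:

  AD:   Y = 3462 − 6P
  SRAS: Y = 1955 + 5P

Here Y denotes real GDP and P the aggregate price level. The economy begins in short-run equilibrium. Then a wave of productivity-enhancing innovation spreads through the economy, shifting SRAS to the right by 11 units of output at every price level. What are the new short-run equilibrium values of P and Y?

This is a positive supply shock: SRAS shifts right.
New SRAS: Y = 1966 + 5P.
Set AD = SRAS: 3462 − 6P = 1966 + 5P, so 1496 = 11P and P = 136.
Y = 3462 − 6·136 = 2646.

P = 136, Y = 2646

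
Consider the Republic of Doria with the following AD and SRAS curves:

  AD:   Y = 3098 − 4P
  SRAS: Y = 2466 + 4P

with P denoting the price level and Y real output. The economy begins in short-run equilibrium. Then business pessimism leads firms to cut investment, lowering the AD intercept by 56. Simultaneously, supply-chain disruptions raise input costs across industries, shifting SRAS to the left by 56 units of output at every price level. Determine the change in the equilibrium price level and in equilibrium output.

ΔP = +0, ΔY = -56

After both shocks: AD is Y = 3042 − 4P and SRAS is Y = 2410 + 4P.
Setting them equal: 632 = 8P, so P = 79.
Y = 3042 − 4·79 = 2726.
Initially P = 79, Y = 2782, so ΔP = +0 and ΔY = -56.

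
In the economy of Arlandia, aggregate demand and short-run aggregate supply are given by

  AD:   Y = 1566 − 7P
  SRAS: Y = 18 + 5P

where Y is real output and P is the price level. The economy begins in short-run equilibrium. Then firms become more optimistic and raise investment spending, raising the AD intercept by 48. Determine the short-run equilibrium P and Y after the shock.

This is a positive demand shock: AD shifts right.
New AD: Y = 1614 − 7P.
Set AD = SRAS: 1614 − 7P = 18 + 5P, so 1596 = 12P and P = 133.
Y = 1614 − 7·133 = 683.

P = 133, Y = 683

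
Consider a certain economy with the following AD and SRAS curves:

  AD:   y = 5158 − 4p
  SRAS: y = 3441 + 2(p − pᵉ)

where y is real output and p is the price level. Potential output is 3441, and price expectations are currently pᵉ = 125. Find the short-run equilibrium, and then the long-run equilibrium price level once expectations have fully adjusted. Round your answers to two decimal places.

Short run: with pᵉ = 125, SRAS is y = 3191 + 2p. Setting AD = SRAS gives 1967 = 6p, so p = 327.83 and y = 5158 − 4p = 3846.67.
Output 3846.67 is above potential 3441, so over time expected prices rise and SRAS shifts left until y returns to 3441.
Long run: y = 3441 on the AD curve gives 3441 = 5158 − 4p, so p = 429.25.

Short run: p = 327.83, y = 3846.67. Long run: p = 429.25.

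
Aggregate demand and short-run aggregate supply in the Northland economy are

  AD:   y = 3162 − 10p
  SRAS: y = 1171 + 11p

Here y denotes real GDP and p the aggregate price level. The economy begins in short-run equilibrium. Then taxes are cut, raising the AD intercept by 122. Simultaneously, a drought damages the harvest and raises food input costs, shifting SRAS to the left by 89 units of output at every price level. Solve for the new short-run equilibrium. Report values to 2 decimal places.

p = 104.86, y = 2235.43

After both shocks: AD is y = 3284 − 10p and SRAS is y = 1082 + 11p.
Setting them equal: 2202 = 21p, so p = 104.86.
Substituting into AD, y = 2235.43.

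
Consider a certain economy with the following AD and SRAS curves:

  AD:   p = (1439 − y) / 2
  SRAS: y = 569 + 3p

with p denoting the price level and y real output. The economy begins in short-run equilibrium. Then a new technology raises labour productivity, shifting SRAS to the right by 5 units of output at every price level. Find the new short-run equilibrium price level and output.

This is a positive supply shock: SRAS shifts right.
New SRAS: y = 574 + 3p.
Set AD = SRAS: 1439 − 2p = 574 + 3p, so 865 = 5p and p = 173.
y = 1439 − 2·173 = 1093.

p = 173, y = 1093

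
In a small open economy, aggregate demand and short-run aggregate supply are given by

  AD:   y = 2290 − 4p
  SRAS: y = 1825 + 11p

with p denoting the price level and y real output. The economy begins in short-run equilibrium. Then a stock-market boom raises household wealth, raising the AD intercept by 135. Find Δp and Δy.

Δp = +9, Δy = +99

This is a positive demand shock: AD shifts right.
New AD: y = 2425 − 4p.
Set AD = SRAS: 2425 − 4p = 1825 + 11p, so 600 = 15p and p = 40.
y = 2425 − 4·40 = 2265.
Initially p = 31, y = 2166, so Δp = +9 and Δy = +99.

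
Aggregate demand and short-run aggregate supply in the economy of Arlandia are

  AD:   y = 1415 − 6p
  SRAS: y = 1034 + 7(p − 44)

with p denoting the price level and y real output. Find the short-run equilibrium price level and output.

Write SRAS as y = 1034 + 7p − 308 = 726 + 7p.
Set AD = SRAS: 1415 − 6p = 726 + 7p, so 689 = 13p and p = 53.
Then y = 1415 − 6·53 = 1097.

p = 53, y = 1097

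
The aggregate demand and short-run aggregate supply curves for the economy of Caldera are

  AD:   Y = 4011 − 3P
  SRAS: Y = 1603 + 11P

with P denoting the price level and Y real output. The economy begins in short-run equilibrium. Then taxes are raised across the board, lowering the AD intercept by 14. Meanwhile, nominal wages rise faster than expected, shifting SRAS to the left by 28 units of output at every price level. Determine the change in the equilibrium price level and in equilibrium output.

ΔP = +1, ΔY = -17

After both shocks: AD is Y = 3997 − 3P and SRAS is Y = 1575 + 11P.
Setting them equal: 2422 = 14P, so P = 173.
Y = 3997 − 3·173 = 3478.
Initially P = 172, Y = 3495, so ΔP = +1 and ΔY = -17.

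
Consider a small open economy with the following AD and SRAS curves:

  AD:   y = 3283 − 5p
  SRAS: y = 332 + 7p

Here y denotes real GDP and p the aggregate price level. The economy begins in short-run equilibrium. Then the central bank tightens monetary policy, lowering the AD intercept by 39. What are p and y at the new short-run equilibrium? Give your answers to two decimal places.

p = 242.67, y = 2030.67

This is a negative demand shock: AD shifts left.
New AD: y = 3244 − 5p.
Set AD = SRAS: 3244 − 5p = 332 + 7p, so 2912 = 12p and p = 242.67.
Substituting into AD, y = 2030.67.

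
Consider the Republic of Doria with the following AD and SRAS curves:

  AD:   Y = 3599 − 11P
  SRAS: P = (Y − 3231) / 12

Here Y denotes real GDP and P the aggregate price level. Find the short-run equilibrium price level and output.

Rearrange SRAS to Y = 3231 + 12P.
Set AD = SRAS: 3599 − 11P = 3231 + 12P, so 368 = 23P and P = 16.
Then Y = 3599 − 11·16 = 3423.

P = 16, Y = 3423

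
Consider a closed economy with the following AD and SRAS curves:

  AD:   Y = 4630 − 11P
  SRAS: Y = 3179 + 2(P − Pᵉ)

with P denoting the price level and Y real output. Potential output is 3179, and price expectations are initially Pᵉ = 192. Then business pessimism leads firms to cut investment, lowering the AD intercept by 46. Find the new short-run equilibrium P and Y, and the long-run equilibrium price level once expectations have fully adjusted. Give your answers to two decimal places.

Short run: P = 137.62, Y = 3070.23. Long run: P = 127.73.

AD shifts left: new AD is Y = 4584 − 11P. With Pᵉ = 192, SRAS is Y = 2795 + 2P.
Short run: 4584 − 11P = 2795 + 2P gives 1789 = 13P, so P = 137.62 and Y = 4584 − 11P = 3070.23.
Y = 3070.23 is below potential 3179; expectations adjust and SRAS shifts right until Y = 3179.
Long run: on the new AD curve, 3179 = 4584 − 11P gives P = 127.73.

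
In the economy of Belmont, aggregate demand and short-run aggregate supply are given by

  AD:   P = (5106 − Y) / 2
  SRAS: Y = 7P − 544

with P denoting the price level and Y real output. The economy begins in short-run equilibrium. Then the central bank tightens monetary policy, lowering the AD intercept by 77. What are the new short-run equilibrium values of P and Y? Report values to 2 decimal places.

This is a negative demand shock: AD shifts left.
New AD: Y = 5029 − 2P.
Set AD = SRAS: 5029 − 2P = 7P − 544, so 5573 = 9P and P = 619.22.
Substituting into AD, Y = 3790.56.

P = 619.22, Y = 3790.56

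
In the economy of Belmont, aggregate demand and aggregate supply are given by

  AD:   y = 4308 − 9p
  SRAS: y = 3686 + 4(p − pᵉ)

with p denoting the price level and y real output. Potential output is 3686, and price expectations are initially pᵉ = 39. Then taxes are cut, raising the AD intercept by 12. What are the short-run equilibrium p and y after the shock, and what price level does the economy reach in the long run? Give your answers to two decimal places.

AD shifts right: new AD is y = 4320 − 9p. With pᵉ = 39, SRAS is y = 3530 + 4p.
Short run: 4320 − 9p = 3530 + 4p gives 790 = 13p, so p = 60.77 and y = 4320 − 9p = 3773.08.
y = 3773.08 is above potential 3686; expectations adjust and SRAS shifts left until y = 3686.
Long run: on the new AD curve, 3686 = 4320 − 9p gives p = 70.44.

Short run: p = 60.77, y = 3773.08. Long run: p = 70.44.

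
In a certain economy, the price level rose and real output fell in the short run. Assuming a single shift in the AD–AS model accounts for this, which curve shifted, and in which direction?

P rose and Y fell. An AD shift moves P and Y in the same direction; an SRAS shift moves them in opposite directions.
Here P and Y moved in opposite directions, so the SRAS curve shifted.
Since Y fell, SRAS shifted left.

SRAS shifted left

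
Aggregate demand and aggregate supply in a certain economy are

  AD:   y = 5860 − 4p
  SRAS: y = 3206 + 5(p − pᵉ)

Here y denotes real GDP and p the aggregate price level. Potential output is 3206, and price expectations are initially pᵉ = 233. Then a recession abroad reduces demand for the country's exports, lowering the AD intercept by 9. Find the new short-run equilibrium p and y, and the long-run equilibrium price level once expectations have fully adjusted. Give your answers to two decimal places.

Short run: p = 423.33, y = 4157.67. Long run: p = 661.25.

AD shifts left: new AD is y = 5851 − 4p. With pᵉ = 233, SRAS is y = 2041 + 5p.
Short run: 5851 − 4p = 2041 + 5p gives 3810 = 9p, so p = 423.33 and y = 5851 − 4p = 4157.67.
y = 4157.67 is above potential 3206; expectations adjust and SRAS shifts left until y = 3206.
Long run: on the new AD curve, 3206 = 5851 − 4p gives p = 661.25.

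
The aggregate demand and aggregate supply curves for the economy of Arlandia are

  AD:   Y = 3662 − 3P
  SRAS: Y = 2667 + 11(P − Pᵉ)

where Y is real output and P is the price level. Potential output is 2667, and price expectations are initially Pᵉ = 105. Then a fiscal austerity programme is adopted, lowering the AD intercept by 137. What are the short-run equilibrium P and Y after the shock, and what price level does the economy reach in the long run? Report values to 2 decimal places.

AD shifts left: new AD is Y = 3525 − 3P. With Pᵉ = 105, SRAS is Y = 1512 + 11P.
Short run: 3525 − 3P = 1512 + 11P gives 2013 = 14P, so P = 143.79 and Y = 3525 − 3P = 3093.64.
Y = 3093.64 is above potential 2667; expectations adjust and SRAS shifts left until Y = 2667.
Long run: on the new AD curve, 2667 = 3525 − 3P gives P = 286.00.

Short run: P = 143.79, Y = 3093.64. Long run: P = 286.00.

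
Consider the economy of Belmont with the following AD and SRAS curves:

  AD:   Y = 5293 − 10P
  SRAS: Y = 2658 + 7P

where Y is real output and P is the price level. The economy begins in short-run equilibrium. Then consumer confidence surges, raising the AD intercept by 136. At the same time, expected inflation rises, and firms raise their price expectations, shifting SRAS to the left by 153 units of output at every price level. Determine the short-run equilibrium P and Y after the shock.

P = 172, Y = 3709

After both shocks: AD is Y = 5429 − 10P and SRAS is Y = 2505 + 7P.
Setting them equal: 2924 = 17P, so P = 172.
Y = 5429 − 10·172 = 3709.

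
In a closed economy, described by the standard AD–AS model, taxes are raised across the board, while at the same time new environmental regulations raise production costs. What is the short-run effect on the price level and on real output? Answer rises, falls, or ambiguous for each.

Price level: ambiguous; output: falls

The first event is a negative demand shock: AD shifts left, which by itself pushes P down and Y down.
The second is an adverse supply shock: SRAS shifts left, which by itself pushes P up and Y down.
The two shocks push P in opposite directions, so the effect on P is ambiguous. Both shocks push Y down, so Y falls.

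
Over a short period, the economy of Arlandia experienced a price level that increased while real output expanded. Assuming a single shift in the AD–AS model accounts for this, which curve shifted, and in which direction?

P rose and Y rose. An AD shift moves P and Y in the same direction; an SRAS shift moves them in opposite directions.
Here P and Y moved in the same direction, so the AD curve shifted.
Since Y rose, AD shifted right.

AD shifted right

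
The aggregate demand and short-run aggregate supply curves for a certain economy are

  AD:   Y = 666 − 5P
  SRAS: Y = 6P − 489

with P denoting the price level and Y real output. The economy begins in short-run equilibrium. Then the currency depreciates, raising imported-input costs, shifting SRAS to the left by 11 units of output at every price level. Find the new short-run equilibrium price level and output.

This is a negative supply shock: SRAS shifts left.
New SRAS: Y = 6P − 500.
Set AD = SRAS: 666 − 5P = 6P − 500, so 1166 = 11P and P = 106.
Y = 666 − 5·106 = 136.

P = 106, Y = 136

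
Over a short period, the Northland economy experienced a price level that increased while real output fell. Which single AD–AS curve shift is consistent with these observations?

SRAS shifted left

P rose and Y fell. An AD shift moves P and Y in the same direction; an SRAS shift moves them in opposite directions.
Here P and Y moved in opposite directions, so the SRAS curve shifted.
Since Y fell, SRAS shifted left.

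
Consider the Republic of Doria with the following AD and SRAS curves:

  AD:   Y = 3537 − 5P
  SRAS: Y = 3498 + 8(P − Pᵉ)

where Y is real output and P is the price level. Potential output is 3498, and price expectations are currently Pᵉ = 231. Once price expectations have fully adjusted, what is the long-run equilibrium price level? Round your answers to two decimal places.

Short run: with Pᵉ = 231, SRAS is Y = 1650 + 8P. Setting AD = SRAS gives 1887 = 13P, so P = 145.15 and Y = 3537 − 5P = 2811.23.
Output 2811.23 is below potential 3498, so over time expected prices fall and SRAS shifts right until Y returns to 3498.
Long run: Y = 3498 on the AD curve gives 3498 = 3537 − 5P, so P = 7.80.

Long-run P = 7.80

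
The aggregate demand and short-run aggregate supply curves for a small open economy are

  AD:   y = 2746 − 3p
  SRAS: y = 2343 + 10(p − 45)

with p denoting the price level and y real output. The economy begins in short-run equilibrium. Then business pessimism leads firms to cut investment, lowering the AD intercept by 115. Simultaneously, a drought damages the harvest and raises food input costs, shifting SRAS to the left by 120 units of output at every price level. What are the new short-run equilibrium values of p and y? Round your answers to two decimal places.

p = 66.00, y = 2433.00

After both shocks: AD is y = 2631 − 3p and SRAS is y = 1773 + 10p.
Setting them equal: 858 = 13p, so p = 66.00.
Substituting into AD, y = 2433.00.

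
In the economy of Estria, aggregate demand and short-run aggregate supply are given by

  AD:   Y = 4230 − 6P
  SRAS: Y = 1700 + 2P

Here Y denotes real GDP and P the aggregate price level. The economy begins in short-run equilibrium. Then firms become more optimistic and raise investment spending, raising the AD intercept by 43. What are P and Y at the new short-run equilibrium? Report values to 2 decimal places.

This is a positive demand shock: AD shifts right.
New AD: Y = 4273 − 6P.
Set AD = SRAS: 4273 − 6P = 1700 + 2P, so 2573 = 8P and P = 321.63.
Substituting into AD, Y = 2343.25.

P = 321.63, Y = 2343.25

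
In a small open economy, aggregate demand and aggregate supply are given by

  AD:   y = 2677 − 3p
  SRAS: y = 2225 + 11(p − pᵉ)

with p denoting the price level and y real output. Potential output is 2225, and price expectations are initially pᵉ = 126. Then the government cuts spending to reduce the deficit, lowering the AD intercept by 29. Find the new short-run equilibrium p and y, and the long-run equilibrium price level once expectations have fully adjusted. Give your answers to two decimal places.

Short run: p = 129.21, y = 2260.36. Long run: p = 141.00.

AD shifts left: new AD is y = 2648 − 3p. With pᵉ = 126, SRAS is y = 839 + 11p.
Short run: 2648 − 3p = 839 + 11p gives 1809 = 14p, so p = 129.21 and y = 2648 − 3p = 2260.36.
y = 2260.36 is above potential 2225; expectations adjust and SRAS shifts left until y = 2225.
Long run: on the new AD curve, 2225 = 2648 − 3p gives p = 141.00.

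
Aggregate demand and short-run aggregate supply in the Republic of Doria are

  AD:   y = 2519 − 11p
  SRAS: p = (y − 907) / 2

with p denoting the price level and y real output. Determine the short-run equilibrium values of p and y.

Rearrange SRAS to y = 907 + 2p.
Set AD = SRAS: 2519 − 11p = 907 + 2p, so 1612 = 13p and p = 124.
Then y = 2519 − 11·124 = 1155.

p = 124, y = 1155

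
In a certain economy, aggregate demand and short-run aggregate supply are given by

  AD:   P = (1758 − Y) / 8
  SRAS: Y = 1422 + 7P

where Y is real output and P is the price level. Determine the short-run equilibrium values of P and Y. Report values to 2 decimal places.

Rearrange AD to Y = 1758 − 8P.
Set AD = SRAS: 1758 − 8P = 1422 + 7P, so 336 = 15P and P = 22.40.
Substituting into AD, Y = 1758 − 8P = 1578.80.

P = 22.40, Y = 1578.80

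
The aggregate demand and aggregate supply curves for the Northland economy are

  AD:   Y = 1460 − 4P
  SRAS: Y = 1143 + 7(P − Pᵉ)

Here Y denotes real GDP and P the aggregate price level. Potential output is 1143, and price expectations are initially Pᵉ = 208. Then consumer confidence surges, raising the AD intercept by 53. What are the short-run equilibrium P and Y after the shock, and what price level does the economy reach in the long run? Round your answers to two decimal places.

AD shifts right: new AD is Y = 1513 − 4P. With Pᵉ = 208, SRAS is Y = 7P − 313.
Short run: 1513 − 4P = 7P − 313 gives 1826 = 11P, so P = 166.00 and Y = 1513 − 4P = 849.00.
Y = 849.00 is below potential 1143; expectations adjust and SRAS shifts right until Y = 1143.
Long run: on the new AD curve, 1143 = 1513 − 4P gives P = 92.50.

Short run: P = 166.00, Y = 849.00. Long run: P = 92.50.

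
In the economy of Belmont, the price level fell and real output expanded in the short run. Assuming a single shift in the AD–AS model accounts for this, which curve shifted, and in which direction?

SRAS shifted right

P fell and Y rose. An AD shift moves P and Y in the same direction; an SRAS shift moves them in opposite directions.
Here P and Y moved in opposite directions, so the SRAS curve shifted.
Since Y rose, SRAS shifted right.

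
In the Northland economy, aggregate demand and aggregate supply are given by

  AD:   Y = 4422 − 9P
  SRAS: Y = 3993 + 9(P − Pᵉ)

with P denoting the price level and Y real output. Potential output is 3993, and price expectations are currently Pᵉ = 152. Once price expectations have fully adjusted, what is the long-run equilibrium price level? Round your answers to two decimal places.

Short run: with Pᵉ = 152, SRAS is Y = 2625 + 9P. Setting AD = SRAS gives 1797 = 18P, so P = 99.83 and Y = 4422 − 9P = 3523.50.
Output 3523.50 is below potential 3993, so over time expected prices fall and SRAS shifts right until Y returns to 3993.
Long run: Y = 3993 on the AD curve gives 3993 = 4422 − 9P, so P = 47.67.

Long-run P = 47.67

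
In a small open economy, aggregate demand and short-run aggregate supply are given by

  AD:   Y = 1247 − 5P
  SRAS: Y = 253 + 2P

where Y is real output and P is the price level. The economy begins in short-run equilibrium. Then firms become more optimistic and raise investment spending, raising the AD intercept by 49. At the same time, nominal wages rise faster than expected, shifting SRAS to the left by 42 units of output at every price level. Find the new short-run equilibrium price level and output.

After both shocks: AD is Y = 1296 − 5P and SRAS is Y = 211 + 2P.
Setting them equal: 1085 = 7P, so P = 155.
Y = 1296 − 5·155 = 521.

P = 155, Y = 521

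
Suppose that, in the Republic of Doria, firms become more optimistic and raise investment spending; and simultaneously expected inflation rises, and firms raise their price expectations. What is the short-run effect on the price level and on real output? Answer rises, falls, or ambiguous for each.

The first event is a positive demand shock: AD shifts right, which by itself pushes P up and Y up.
The second is an adverse supply shock: SRAS shifts left, which by itself pushes P up and Y down.
Both shocks push P up, so P rises. The two shocks push Y in opposite directions, so the effect on Y is ambiguous.

Price level: rises; output: ambiguous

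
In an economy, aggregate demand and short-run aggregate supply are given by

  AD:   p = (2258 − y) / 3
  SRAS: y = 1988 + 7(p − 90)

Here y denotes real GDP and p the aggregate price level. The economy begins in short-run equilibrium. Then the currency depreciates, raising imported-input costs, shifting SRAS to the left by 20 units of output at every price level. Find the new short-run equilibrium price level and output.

This is a negative supply shock: SRAS shifts left.
New SRAS: y = 1338 + 7p.
Set AD = SRAS: 2258 − 3p = 1338 + 7p, so 920 = 10p and p = 92.
y = 2258 − 3·92 = 1982.

p = 92, y = 1982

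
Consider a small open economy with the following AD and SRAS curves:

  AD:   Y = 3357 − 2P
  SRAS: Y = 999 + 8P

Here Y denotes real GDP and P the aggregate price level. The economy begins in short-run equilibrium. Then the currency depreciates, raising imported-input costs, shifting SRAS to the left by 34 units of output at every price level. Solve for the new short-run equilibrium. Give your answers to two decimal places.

This is a negative supply shock: SRAS shifts left.
New SRAS: Y = 965 + 8P.
Set AD = SRAS: 3357 − 2P = 965 + 8P, so 2392 = 10P and P = 239.20.
Substituting into AD, Y = 2878.60.

P = 239.20, Y = 2878.60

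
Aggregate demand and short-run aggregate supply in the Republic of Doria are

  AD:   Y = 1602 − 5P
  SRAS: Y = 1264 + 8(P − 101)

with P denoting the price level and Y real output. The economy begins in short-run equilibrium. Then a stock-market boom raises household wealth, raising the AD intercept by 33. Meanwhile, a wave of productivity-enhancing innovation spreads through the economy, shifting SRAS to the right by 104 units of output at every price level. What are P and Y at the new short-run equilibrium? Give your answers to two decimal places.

P = 82.69, Y = 1221.54

After both shocks: AD is Y = 1635 − 5P and SRAS is Y = 560 + 8P.
Setting them equal: 1075 = 13P, so P = 82.69.
Substituting into AD, Y = 1221.54.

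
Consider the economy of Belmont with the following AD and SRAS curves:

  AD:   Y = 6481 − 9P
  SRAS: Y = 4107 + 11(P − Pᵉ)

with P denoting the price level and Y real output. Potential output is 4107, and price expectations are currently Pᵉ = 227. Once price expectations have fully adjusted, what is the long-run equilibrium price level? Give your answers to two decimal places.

Short run: with Pᵉ = 227, SRAS is Y = 1610 + 11P. Setting AD = SRAS gives 4871 = 20P, so P = 243.55 and Y = 6481 − 9P = 4289.05.
Output 4289.05 is above potential 4107, so over time expected prices rise and SRAS shifts left until Y returns to 4107.
Long run: Y = 4107 on the AD curve gives 4107 = 6481 − 9P, so P = 263.78.

Long-run P = 263.78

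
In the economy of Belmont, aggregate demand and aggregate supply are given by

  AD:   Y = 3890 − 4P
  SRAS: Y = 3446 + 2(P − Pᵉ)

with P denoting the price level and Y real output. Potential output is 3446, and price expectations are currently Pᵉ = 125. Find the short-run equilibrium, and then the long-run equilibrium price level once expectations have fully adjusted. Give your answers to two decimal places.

Short run: P = 115.67, Y = 3427.33. Long run: P = 111.00.

Short run: with Pᵉ = 125, SRAS is Y = 3196 + 2P. Setting AD = SRAS gives 694 = 6P, so P = 115.67 and Y = 3890 − 4P = 3427.33.
Output 3427.33 is below potential 3446, so over time expected prices fall and SRAS shifts right until Y returns to 3446.
Long run: Y = 3446 on the AD curve gives 3446 = 3890 − 4P, so P = 111.00.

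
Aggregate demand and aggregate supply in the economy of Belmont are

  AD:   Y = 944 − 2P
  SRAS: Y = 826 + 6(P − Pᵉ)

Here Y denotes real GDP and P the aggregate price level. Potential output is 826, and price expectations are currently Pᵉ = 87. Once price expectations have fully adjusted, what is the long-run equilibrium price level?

Long-run P = 59

Short run: with Pᵉ = 87, SRAS is Y = 304 + 6P. Setting AD = SRAS gives 640 = 8P, so P = 80 and Y = 944 − 2·80 = 784.
Output 784 is below potential 826, so over time expected prices fall and SRAS shifts right until Y returns to 826.
Long run: Y = 826 on the AD curve gives 826 = 944 − 2P, so P = 59.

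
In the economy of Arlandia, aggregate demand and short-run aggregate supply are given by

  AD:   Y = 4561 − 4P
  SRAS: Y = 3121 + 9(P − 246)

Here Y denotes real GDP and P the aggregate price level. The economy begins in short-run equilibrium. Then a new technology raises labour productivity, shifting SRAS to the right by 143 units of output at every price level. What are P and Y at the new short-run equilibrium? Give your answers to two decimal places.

This is a positive supply shock: SRAS shifts right.
New SRAS: Y = 1050 + 9P.
Set AD = SRAS: 4561 − 4P = 1050 + 9P, so 3511 = 13P and P = 270.08.
Substituting into AD, Y = 3480.69.

P = 270.08, Y = 3480.69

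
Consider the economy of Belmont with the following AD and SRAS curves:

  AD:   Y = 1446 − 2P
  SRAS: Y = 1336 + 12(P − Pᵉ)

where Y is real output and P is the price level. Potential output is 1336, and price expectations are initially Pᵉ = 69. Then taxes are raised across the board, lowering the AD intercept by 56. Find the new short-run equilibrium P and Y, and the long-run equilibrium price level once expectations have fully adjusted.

Short run: P = 63, Y = 1264. Long run: P = 27.

AD shifts left: new AD is Y = 1390 − 2P. With Pᵉ = 69, SRAS is Y = 508 + 12P.
Short run: 1390 − 2P = 508 + 12P gives 882 = 14P, so P = 63 and Y = 1390 − 2·63 = 1264.
Y = 1264 is below potential 1336; expectations adjust and SRAS shifts right until Y = 1336.
Long run: on the new AD curve, 1336 = 1390 − 2P gives P = 27.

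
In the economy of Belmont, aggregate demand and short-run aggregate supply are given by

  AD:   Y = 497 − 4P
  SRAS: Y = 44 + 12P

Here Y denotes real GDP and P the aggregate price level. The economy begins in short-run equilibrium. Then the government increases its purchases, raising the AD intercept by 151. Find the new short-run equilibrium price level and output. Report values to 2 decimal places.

P = 37.75, Y = 497.00

This is a positive demand shock: AD shifts right.
New AD: Y = 648 − 4P.
Set AD = SRAS: 648 − 4P = 44 + 12P, so 604 = 16P and P = 37.75.
Substituting into AD, Y = 497.00.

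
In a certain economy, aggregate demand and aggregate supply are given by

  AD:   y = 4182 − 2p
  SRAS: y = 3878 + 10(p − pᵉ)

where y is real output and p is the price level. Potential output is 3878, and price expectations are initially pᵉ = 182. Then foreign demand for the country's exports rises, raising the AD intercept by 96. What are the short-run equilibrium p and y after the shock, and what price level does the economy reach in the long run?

Short run: p = 185, y = 3908. Long run: p = 200.

AD shifts right: new AD is y = 4278 − 2p. With pᵉ = 182, SRAS is y = 2058 + 10p.
Short run: 4278 − 2p = 2058 + 10p gives 2220 = 12p, so p = 185 and y = 4278 − 2·185 = 3908.
y = 3908 is above potential 3878; expectations adjust and SRAS shifts left until y = 3878.
Long run: on the new AD curve, 3878 = 4278 − 2p gives p = 200.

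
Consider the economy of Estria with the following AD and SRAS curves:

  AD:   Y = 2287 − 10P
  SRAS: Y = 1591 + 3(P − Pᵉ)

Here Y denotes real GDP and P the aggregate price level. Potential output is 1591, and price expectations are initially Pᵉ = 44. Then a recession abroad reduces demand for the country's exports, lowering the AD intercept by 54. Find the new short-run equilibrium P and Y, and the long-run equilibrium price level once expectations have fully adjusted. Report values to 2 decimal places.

AD shifts left: new AD is Y = 2233 − 10P. With Pᵉ = 44, SRAS is Y = 1459 + 3P.
Short run: 2233 − 10P = 1459 + 3P gives 774 = 13P, so P = 59.54 and Y = 2233 − 10P = 1637.62.
Y = 1637.62 is above potential 1591; expectations adjust and SRAS shifts left until Y = 1591.
Long run: on the new AD curve, 1591 = 2233 − 10P gives P = 64.20.

Short run: P = 59.54, Y = 1637.62. Long run: P = 64.20.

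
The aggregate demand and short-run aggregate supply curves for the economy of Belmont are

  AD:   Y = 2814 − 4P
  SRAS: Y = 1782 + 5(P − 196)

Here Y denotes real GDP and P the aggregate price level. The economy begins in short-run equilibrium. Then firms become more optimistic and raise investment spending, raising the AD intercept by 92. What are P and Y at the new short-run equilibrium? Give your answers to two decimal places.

P = 233.78, Y = 1970.89

This is a positive demand shock: AD shifts right.
New AD: Y = 2906 − 4P.
SRAS can be written Y = 802 + 5P.
Set AD = SRAS: 2906 − 4P = 802 + 5P, so 2104 = 9P and P = 233.78.
Substituting into AD, Y = 1970.89.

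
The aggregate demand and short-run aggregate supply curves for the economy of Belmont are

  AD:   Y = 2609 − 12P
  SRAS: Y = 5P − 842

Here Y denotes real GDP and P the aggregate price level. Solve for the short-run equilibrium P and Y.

P = 203, Y = 173

Set AD = SRAS: 2609 − 12P = 5P − 842, so 3451 = 17P and P = 203.
Then Y = 2609 − 12·203 = 173.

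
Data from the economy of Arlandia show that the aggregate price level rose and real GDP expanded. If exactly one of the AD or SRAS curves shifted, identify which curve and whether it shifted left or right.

P rose and Y rose. An AD shift moves P and Y in the same direction; an SRAS shift moves them in opposite directions.
Here P and Y moved in the same direction, so the AD curve shifted.
Since Y rose, AD shifted right.

AD shifted right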